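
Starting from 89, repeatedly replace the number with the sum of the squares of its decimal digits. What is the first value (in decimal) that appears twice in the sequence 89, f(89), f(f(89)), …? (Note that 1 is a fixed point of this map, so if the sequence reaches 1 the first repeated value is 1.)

89 → 8² + 9² = 145
145 → 1² + 4² + 5² = 42
42 → 4² + 2² = 20
20 → 2² + 0² = 4
4 → 4² = 16
16 → 1² + 6² = 37
37 → 3² + 7² = 58
58 → 5² + 8² = 89  — 89 already appeared earlier.

89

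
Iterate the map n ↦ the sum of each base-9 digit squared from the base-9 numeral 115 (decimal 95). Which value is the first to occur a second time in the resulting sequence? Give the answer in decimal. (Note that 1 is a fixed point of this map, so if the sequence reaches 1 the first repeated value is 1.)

1

95 = (1,1,5)_9 → 1² + 1² + 5² = 1 + 1 + 25 = 27
27 = (3,0)_9 → 3² + 0² = 9 + 0 = 9
9 = (1,0)_9 → 1² + 0² = 1 + 0 = 1  — reached the fixed point 1.
1 → 1, so 1 is the first repeated value.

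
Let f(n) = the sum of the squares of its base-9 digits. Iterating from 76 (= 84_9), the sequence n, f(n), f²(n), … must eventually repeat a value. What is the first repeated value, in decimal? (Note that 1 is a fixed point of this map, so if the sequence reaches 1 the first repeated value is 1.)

50

76 = (8,4)_9 → 8² + 4² = 80
80 = (8,8)_9 → 8² + 8² = 128
128 = (1,5,2)_9 → 1² + 5² + 2² = 30
30 = (3,3)_9 → 3² + 3² = 18
18 = (2,0)_9 → 2² + 0² = 4
4 = (4)_9 → 4² = 16
16 = (1,7)_9 → 1² + 7² = 50
50 = (5,5)_9 → 5² + 5² = 50  — 50 already appeared earlier.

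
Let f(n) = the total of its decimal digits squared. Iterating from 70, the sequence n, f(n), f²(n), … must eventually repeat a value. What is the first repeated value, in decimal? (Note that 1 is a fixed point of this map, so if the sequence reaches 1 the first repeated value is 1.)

1

70 → 7² + 0² = 49
49 → 4² + 9² = 97
97 → 9² + 7² = 130
130 → 1² + 3² + 0² = 10
10 → 1² + 0² = 1  — reached the fixed point 1.
1 → 1, so 1 is the first repeated value.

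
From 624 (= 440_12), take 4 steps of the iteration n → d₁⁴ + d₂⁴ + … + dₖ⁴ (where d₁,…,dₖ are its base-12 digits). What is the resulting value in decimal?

624 = (4,4,0)_12 → 4⁴ + 4⁴ + 0⁴ = 512
512 = (3,6,8)_12 → 3⁴ + 6⁴ + 8⁴ = 5473
5473 = (3,2,0,1)_12 → 3⁴ + 2⁴ + 0⁴ + 1⁴ = 98
98 = (8,2)_12 → 8⁴ + 2⁴ = 4112

4112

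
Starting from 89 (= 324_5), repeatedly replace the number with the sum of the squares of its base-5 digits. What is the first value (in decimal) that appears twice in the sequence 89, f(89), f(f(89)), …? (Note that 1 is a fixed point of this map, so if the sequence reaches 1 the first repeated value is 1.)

13

89 = (3,2,4)_5 → 3² + 2² + 4² = 29
29 = (1,0,4)_5 → 1² + 0² + 4² = 17
17 = (3,2)_5 → 3² + 2² = 13
13 = (2,3)_5 → 2² + 3² = 13  — 13 already appeared earlier.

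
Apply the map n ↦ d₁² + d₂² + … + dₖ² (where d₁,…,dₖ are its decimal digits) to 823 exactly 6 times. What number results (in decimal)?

4

823 → 8² + 2² + 3² = 64 + 4 + 9 = 77
77 → 7² + 7² = 49 + 49 = 98
98 → 9² + 8² = 81 + 64 = 145
145 → 1² + 4² + 5² = 1 + 16 + 25 = 42
42 → 4² + 2² = 16 + 4 = 20
20 → 2² + 0² = 4 + 0 = 4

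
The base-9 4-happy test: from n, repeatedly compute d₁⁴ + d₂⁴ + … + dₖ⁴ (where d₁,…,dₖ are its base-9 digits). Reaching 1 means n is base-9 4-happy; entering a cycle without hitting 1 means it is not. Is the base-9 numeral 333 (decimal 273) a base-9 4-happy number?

base-9 4-happy

273 = (3,3,3)_9 → 3⁴ + 3⁴ + 3⁴ = 243
243 = (3,0,0)_9 → 3⁴ + 0⁴ + 0⁴ = 81
81 = (1,0,0)_9 → 1⁴ + 0⁴ + 0⁴ = 1  — reached 1.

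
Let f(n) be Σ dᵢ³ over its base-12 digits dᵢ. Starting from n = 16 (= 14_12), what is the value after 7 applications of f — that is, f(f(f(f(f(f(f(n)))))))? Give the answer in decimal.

16 = (1,4)_12 → 1³ + 4³ = 65
65 = (5,5)_12 → 5³ + 5³ = 250
250 = (1,8,10)_12 → 1³ + 8³ + 10³ = 1513
1513 = (10,6,1)_12 → 10³ + 6³ + 1³ = 1217
1217 = (8,5,5)_12 → 8³ + 5³ + 5³ = 762
762 = (5,3,6)_12 → 5³ + 3³ + 6³ = 368
368 = (2,6,8)_12 → 2³ + 6³ + 8³ = 736

736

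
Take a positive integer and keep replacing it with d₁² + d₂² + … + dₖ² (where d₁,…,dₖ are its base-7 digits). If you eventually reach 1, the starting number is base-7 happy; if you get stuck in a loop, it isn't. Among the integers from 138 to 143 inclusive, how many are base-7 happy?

138: 138 → 54 → 26 → 34 → 52 → 10 → 10  (repeats 10)
139: 139 → 65 → 9 → 5 → 25 → 25  (repeats 25)
140: 140 → 40 → 50 → 2 → 4 → 16 → 8 → 2  (repeats 2)
141: 141 → 41 → 61 → 27 → 45 → 45  (repeats 45)
142: 142 → 44 → 40 → 50 → 2 → 4 → 16 → 8 → 2  (repeats 2)
143: 143 → 49 → 1  (reaches 1)
base-7 happy: 143

1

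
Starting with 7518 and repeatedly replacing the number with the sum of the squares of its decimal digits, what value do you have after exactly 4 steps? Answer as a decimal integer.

68

7518 → 139
139 → 91
91 → 82
82 → 68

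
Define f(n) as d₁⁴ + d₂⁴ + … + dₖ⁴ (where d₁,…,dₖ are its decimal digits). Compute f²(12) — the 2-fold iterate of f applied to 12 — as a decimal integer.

2402

12 → 1⁴ + 2⁴ = 1 + 16 = 17
17 → 1⁴ + 7⁴ = 1 + 2401 = 2402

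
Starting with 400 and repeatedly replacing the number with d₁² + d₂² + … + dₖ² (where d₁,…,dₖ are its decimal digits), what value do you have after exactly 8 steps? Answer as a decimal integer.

400 → 4² + 0² + 0² = 16 + 0 + 0 = 16
16 → 1² + 6² = 1 + 36 = 37
37 → 3² + 7² = 9 + 49 = 58
58 → 5² + 8² = 25 + 64 = 89
89 → 8² + 9² = 64 + 81 = 145
145 → 1² + 4² + 5² = 1 + 16 + 25 = 42
42 → 4² + 2² = 16 + 4 = 20
20 → 2² + 0² = 4 + 0 = 4

4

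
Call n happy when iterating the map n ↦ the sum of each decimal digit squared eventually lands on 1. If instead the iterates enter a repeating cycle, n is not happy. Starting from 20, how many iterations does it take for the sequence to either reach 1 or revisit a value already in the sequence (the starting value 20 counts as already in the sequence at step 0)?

20 → 2² + 0² = 4
4 → 4² = 16
16 → 1² + 6² = 37
37 → 3² + 7² = 58
58 → 5² + 8² = 89
89 → 8² + 9² = 145
145 → 1² + 4² + 5² = 42
42 → 4² + 2² = 20  — 20 repeats.
That took 8 steps.

8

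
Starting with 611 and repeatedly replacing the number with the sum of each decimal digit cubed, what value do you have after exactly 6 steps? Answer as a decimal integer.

611 → 6³ + 1³ + 1³ = 216 + 1 + 1 = 218
218 → 2³ + 1³ + 8³ = 8 + 1 + 512 = 521
521 → 5³ + 2³ + 1³ = 125 + 8 + 1 = 134
134 → 1³ + 3³ + 4³ = 1 + 27 + 64 = 92
92 → 9³ + 2³ = 729 + 8 = 737
737 → 7³ + 3³ + 7³ = 343 + 27 + 343 = 713

713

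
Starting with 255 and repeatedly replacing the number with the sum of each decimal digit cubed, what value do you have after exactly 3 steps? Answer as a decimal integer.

255 → 258
258 → 645
645 → 405

405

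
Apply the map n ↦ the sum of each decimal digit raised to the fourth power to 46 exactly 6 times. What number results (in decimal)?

13747

46 → 1552
1552 → 1267
1267 → 3714
3714 → 2739
2739 → 9059
9059 → 13747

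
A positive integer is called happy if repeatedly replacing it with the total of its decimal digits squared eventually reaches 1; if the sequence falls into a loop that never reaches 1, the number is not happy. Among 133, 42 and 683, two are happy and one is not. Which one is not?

42

133: 133 → 19 → 82 → 68 → 100 → 1  — reaches 1 (happy)
42: 42 → 20 → 4 → 16 → 37 → 58 → 89 → 145 → 42  — repeats 42 (not happy)
683: 683 → 109 → 82 → 68 → 100 → 1  — reaches 1 (happy)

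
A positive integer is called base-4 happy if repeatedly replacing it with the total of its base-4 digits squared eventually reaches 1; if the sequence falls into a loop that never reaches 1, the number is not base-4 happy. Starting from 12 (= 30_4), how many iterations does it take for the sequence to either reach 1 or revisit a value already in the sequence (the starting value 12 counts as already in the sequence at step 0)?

12 = (3,0)_4 → 3² + 0² = 9 + 0 = 9
9 = (2,1)_4 → 2² + 1² = 4 + 1 = 5
5 = (1,1)_4 → 1² + 1² = 1 + 1 = 2
2 = (2)_4 → 2² = 4
4 = (1,0)_4 → 1² + 0² = 1 + 0 = 1  — reached 1.
That took 5 steps.

5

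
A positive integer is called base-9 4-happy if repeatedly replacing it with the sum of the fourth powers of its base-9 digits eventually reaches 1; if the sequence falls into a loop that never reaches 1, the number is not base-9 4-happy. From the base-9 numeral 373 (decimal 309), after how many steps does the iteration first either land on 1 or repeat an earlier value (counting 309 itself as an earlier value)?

6

309 = (3,7,3)_9 → 3⁴ + 7⁴ + 3⁴ = 2563
2563 = (3,4,5,7)_9 → 3⁴ + 4⁴ + 5⁴ + 7⁴ = 3363
3363 = (4,5,4,6)_9 → 4⁴ + 5⁴ + 4⁴ + 6⁴ = 2433
2433 = (3,3,0,3)_9 → 3⁴ + 3⁴ + 0⁴ + 3⁴ = 243
243 = (3,0,0)_9 → 3⁴ + 0⁴ + 0⁴ = 81
81 = (1,0,0)_9 → 1⁴ + 0⁴ + 0⁴ = 1  — reached 1.
That took 6 steps.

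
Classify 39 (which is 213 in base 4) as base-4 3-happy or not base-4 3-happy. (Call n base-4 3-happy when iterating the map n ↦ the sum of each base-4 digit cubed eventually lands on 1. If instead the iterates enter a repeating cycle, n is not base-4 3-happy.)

not base-4 3-happy

39 = (2,1,3)_4 → 2³ + 1³ + 3³ = 8 + 1 + 27 = 36
36 = (2,1,0)_4 → 2³ + 1³ + 0³ = 8 + 1 + 0 = 9
9 = (2,1)_4 → 2³ + 1³ = 8 + 1 = 9  — 9 already seen; the sequence cycles without reaching 1.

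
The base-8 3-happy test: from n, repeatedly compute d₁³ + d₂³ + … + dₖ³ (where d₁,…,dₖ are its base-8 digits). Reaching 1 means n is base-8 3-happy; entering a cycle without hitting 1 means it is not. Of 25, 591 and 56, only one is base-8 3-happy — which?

591

25: 25 → 28 → 91 → 55 → 559 → 469 → 476 → 434 → 440 → 559  — repeats 559 (not base-8 3-happy)
591: 591 → 346 → 160 → 72 → 2 → 8 → 1  — reaches 1 (base-8 3-happy)
56: 56 → 343 → 476 → 434 → 440 → 559 → 469 → 476  — repeats 476 (not base-8 3-happy)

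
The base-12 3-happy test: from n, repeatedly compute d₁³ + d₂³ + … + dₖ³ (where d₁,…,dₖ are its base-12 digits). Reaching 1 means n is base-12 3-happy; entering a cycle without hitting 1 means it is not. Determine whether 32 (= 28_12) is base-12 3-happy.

32 = (2,8)_12 → 2³ + 8³ = 8 + 512 = 520
520 = (3,7,4)_12 → 3³ + 7³ + 4³ = 27 + 343 + 64 = 434
434 = (3,0,2)_12 → 3³ + 0³ + 2³ = 27 + 0 + 8 = 35
35 = (2,11)_12 → 2³ + 11³ = 8 + 1331 = 1339
1339 = (9,3,7)_12 → 9³ + 3³ + 7³ = 729 + 27 + 343 = 1099
1099 = (7,7,7)_12 → 7³ + 7³ + 7³ = 343 + 343 + 343 = 1029
1029 = (7,1,9)_12 → 7³ + 1³ + 9³ = 343 + 1 + 729 = 1073
1073 = (7,5,5)_12 → 7³ + 5³ + 5³ = 343 + 125 + 125 = 593
593 = (4,1,5)_12 → 4³ + 1³ + 5³ = 64 + 1 + 125 = 190
190 = (1,3,10)_12 → 1³ + 3³ + 10³ = 1 + 27 + 1000 = 1028
1028 = (7,1,8)_12 → 7³ + 1³ + 8³ = 343 + 1 + 512 = 856
856 = (5,11,4)_12 → 5³ + 11³ + 4³ = 125 + 1331 + 64 = 1520
1520 = (10,6,8)_12 → 10³ + 6³ + 8³ = 1000 + 216 + 512 = 1728
1728 = (1,0,0,0)_12 → 1³ + 0³ + 0³ + 0³ = 1 + 0 + 0 + 0 = 1  — reached 1.

base-12 3-happy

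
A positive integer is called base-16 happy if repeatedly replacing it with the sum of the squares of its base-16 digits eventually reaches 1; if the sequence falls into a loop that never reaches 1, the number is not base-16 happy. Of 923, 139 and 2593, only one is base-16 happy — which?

2593

923: 923 → 211 → 178 → 125 → 218 → 269 → 170 → 200 → 208 → 169 → 181 → 146 → 85 → 50 → 13 → 169  — repeats 169 (not base-16 happy)
139: 139 → 185 → 202 → 244 → 241 → 226 → 200 → 208 → 169 → 181 → 146 → 85 → 50 → 13 → 169  — repeats 169 (not base-16 happy)
2593: 2593 → 105 → 117 → 74 → 116 → 65 → 17 → 2 → 4 → 16 → 1  — reaches 1 (base-16 happy)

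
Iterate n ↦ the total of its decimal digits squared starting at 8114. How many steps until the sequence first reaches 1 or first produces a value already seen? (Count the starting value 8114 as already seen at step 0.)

4

8114 → 8² + 1² + 1² + 4² = 64 + 1 + 1 + 16 = 82
82 → 8² + 2² = 64 + 4 = 68
68 → 6² + 8² = 36 + 64 = 100
100 → 1² + 0² + 0² = 1 + 0 + 0 = 1  — reached 1.
That took 4 steps.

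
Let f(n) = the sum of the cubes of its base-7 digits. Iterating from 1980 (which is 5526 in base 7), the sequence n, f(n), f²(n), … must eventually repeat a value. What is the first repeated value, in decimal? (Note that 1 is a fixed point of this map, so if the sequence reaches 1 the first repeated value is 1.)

1980 = (5,5,2,6)_7 → 474
474 = (1,2,4,5)_7 → 198
198 = (4,0,2)_7 → 72
72 = (1,3,2)_7 → 36
36 = (5,1)_7 → 126
126 = (2,4,0)_7 → 72  — 72 already appeared earlier.

72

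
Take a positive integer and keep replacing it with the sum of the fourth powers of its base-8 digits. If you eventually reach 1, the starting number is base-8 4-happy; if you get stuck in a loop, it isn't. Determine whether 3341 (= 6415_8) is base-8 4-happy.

3341 = (6,4,1,5)_8 → 6⁴ + 4⁴ + 1⁴ + 5⁴ = 1296 + 256 + 1 + 625 = 2178
2178 = (4,2,0,2)_8 → 4⁴ + 2⁴ + 0⁴ + 2⁴ = 256 + 16 + 0 + 16 = 288
288 = (4,4,0)_8 → 4⁴ + 4⁴ + 0⁴ = 256 + 256 + 0 = 512
512 = (1,0,0,0)_8 → 1⁴ + 0⁴ + 0⁴ + 0⁴ = 1 + 0 + 0 + 0 = 1  — reached 1.

base-8 4-happy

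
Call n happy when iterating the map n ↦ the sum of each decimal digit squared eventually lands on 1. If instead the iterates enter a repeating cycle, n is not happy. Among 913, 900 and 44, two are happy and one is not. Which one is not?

900

913: 913 → 91 → 82 → 68 → 100 → 1  — reaches 1 (happy)
900: 900 → 81 → 65 → 61 → 37 → 58 → 89 → 145 → 42 → 20 → 4 → 16 → 37  — repeats 37 (not happy)
44: 44 → 32 → 13 → 10 → 1  — reaches 1 (happy)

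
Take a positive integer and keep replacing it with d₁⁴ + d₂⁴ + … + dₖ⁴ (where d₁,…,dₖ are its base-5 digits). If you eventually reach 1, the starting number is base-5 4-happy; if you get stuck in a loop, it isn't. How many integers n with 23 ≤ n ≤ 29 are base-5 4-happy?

23: 23 → 337 → 129 → 257 → 33 → 83 → 163 → 99 → 593 → 499 → 849 → 595 → 593  — not base-5 4-happy
24: 24 → 512 → 288 → 114 → 528 → 338 → 194 → 354 → 528  — not base-5 4-happy
25: 25 → 1  — base-5 4-happy
26: 26 → 2 → 16 → 82 → 98 → 418 → 244 → 594 → 674 → 514 → 528 → 338 → 194 → 354 → 528  — not base-5 4-happy
27: 27 → 17 → 97 → 353 → 353  — not base-5 4-happy
28: 28 → 82 → 98 → 418 → 244 → 594 → 674 → 514 → 528 → 338 → 194 → 354 → 528  — not base-5 4-happy
29: 29 → 257 → 33 → 83 → 163 → 99 → 593 → 499 → 849 → 595 → 593  — not base-5 4-happy
base-5 4-happy: 25

1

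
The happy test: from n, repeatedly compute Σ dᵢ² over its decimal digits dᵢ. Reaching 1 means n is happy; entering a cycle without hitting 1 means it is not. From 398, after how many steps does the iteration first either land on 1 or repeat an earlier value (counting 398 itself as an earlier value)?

10

398 → 3² + 9² + 8² = 154
154 → 1² + 5² + 4² = 42
42 → 4² + 2² = 20
20 → 2² + 0² = 4
4 → 4² = 16
16 → 1² + 6² = 37
37 → 3² + 7² = 58
58 → 5² + 8² = 89
89 → 8² + 9² = 145
145 → 1² + 4² + 5² = 42  — 42 repeats.
That took 10 steps.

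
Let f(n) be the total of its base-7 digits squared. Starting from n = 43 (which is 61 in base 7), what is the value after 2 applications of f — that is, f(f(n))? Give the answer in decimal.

43 = (6,1)_7 → 6² + 1² = 36 + 1 = 37
37 = (5,2)_7 → 5² + 2² = 25 + 4 = 29

29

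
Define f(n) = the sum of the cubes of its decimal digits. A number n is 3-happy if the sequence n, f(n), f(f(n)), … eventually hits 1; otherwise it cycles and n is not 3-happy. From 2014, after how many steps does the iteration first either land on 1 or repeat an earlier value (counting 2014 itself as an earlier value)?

2014 → 2³ + 0³ + 1³ + 4³ = 8 + 0 + 1 + 64 = 73
73 → 7³ + 3³ = 343 + 27 = 370
370 → 3³ + 7³ + 0³ = 27 + 343 + 0 = 370  — 370 repeats.
That took 3 steps.

3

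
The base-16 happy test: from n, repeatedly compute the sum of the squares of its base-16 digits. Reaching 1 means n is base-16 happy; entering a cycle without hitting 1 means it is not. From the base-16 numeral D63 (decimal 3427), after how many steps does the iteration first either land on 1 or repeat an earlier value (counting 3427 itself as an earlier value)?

3427 = (13,6,3)_16 → 13² + 6² + 3² = 214
214 = (13,6)_16 → 13² + 6² = 205
205 = (12,13)_16 → 12² + 13² = 313
313 = (1,3,9)_16 → 1² + 3² + 9² = 91
91 = (5,11)_16 → 5² + 11² = 146
146 = (9,2)_16 → 9² + 2² = 85
85 = (5,5)_16 → 5² + 5² = 50
50 = (3,2)_16 → 3² + 2² = 13
13 = (13)_16 → 13² = 169
169 = (10,9)_16 → 10² + 9² = 181
181 = (11,5)_16 → 11² + 5² = 146  — 146 repeats.
That took 11 steps.

11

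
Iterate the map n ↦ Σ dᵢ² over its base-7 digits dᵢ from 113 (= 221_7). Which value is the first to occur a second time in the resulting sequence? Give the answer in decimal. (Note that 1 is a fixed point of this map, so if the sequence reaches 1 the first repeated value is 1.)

113 = (2,2,1)_7 → 2² + 2² + 1² = 9
9 = (1,2)_7 → 1² + 2² = 5
5 = (5)_7 → 5² = 25
25 = (3,4)_7 → 3² + 4² = 25  — 25 already appeared earlier.

25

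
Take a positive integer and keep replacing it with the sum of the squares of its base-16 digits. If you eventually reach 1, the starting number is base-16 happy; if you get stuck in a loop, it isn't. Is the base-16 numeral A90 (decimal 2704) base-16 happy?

2704 = (10,9,0)_16 → 181
181 = (11,5)_16 → 146
146 = (9,2)_16 → 85
85 = (5,5)_16 → 50
50 = (3,2)_16 → 13
13 = (13)_16 → 169
169 = (10,9)_16 → 181  — 181 already seen; the sequence cycles without reaching 1.

not base-16 happy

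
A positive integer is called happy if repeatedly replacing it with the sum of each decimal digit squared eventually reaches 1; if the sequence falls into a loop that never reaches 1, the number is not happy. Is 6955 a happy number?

6955 → 6² + 9² + 5² + 5² = 36 + 81 + 25 + 25 = 167
167 → 1² + 6² + 7² = 1 + 36 + 49 = 86
86 → 8² + 6² = 64 + 36 = 100
100 → 1² + 0² + 0² = 1 + 0 + 0 = 1  — reached 1.

happy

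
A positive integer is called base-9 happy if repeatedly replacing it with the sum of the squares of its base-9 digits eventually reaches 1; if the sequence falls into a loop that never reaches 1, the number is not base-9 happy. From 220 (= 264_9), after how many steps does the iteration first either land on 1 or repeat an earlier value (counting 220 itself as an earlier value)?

9

220 = (2,6,4)_9 → 2² + 6² + 4² = 56
56 = (6,2)_9 → 6² + 2² = 40
40 = (4,4)_9 → 4² + 4² = 32
32 = (3,5)_9 → 3² + 5² = 34
34 = (3,7)_9 → 3² + 7² = 58
58 = (6,4)_9 → 6² + 4² = 52
52 = (5,7)_9 → 5² + 7² = 74
74 = (8,2)_9 → 8² + 2² = 68
68 = (7,5)_9 → 7² + 5² = 74  — 74 repeats.
That took 9 steps.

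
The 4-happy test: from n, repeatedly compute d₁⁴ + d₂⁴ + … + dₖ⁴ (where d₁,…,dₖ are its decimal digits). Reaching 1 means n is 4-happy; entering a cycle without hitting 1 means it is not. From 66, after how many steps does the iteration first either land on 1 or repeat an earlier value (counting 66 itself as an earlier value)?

5

66 → 6⁴ + 6⁴ = 1296 + 1296 = 2592
2592 → 2⁴ + 5⁴ + 9⁴ + 2⁴ = 16 + 625 + 6561 + 16 = 7218
7218 → 7⁴ + 2⁴ + 1⁴ + 8⁴ = 2401 + 16 + 1 + 4096 = 6514
6514 → 6⁴ + 5⁴ + 1⁴ + 4⁴ = 1296 + 625 + 1 + 256 = 2178
2178 → 2⁴ + 1⁴ + 7⁴ + 8⁴ = 16 + 1 + 2401 + 4096 = 6514  — 6514 repeats.
That took 5 steps.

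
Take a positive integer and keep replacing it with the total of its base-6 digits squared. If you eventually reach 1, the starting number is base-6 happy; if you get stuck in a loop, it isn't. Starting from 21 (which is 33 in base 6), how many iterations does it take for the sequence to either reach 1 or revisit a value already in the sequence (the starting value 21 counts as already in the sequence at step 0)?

21 = (3,3)_6 → 3² + 3² = 9 + 9 = 18
18 = (3,0)_6 → 3² + 0² = 9 + 0 = 9
9 = (1,3)_6 → 1² + 3² = 1 + 9 = 10
10 = (1,4)_6 → 1² + 4² = 1 + 16 = 17
17 = (2,5)_6 → 2² + 5² = 4 + 25 = 29
29 = (4,5)_6 → 4² + 5² = 16 + 25 = 41
41 = (1,0,5)_6 → 1² + 0² + 5² = 1 + 0 + 25 = 26
26 = (4,2)_6 → 4² + 2² = 16 + 4 = 20
20 = (3,2)_6 → 3² + 2² = 9 + 4 = 13
13 = (2,1)_6 → 2² + 1² = 4 + 1 = 5
5 = (5)_6 → 5² = 25
25 = (4,1)_6 → 4² + 1² = 16 + 1 = 17  — 17 repeats.
That took 12 steps.

12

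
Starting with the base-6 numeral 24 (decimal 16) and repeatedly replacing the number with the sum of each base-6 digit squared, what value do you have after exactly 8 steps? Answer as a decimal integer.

16 = (2,4)_6 → 2² + 4² = 20
20 = (3,2)_6 → 3² + 2² = 13
13 = (2,1)_6 → 2² + 1² = 5
5 = (5)_6 → 5² = 25
25 = (4,1)_6 → 4² + 1² = 17
17 = (2,5)_6 → 2² + 5² = 29
29 = (4,5)_6 → 4² + 5² = 41
41 = (1,0,5)_6 → 1² + 0² + 5² = 26

26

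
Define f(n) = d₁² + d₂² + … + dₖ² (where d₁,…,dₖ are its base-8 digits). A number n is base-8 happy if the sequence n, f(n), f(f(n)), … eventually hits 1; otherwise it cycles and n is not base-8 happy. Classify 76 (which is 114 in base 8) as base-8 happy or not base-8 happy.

76 = (1,1,4)_8 → 18
18 = (2,2)_8 → 8
8 = (1,0)_8 → 1  — reached 1.

base-8 happy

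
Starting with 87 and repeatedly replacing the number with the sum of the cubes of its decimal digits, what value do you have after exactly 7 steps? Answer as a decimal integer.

87 → 8³ + 7³ = 855
855 → 8³ + 5³ + 5³ = 762
762 → 7³ + 6³ + 2³ = 567
567 → 5³ + 6³ + 7³ = 684
684 → 6³ + 8³ + 4³ = 792
792 → 7³ + 9³ + 2³ = 1080
1080 → 1³ + 0³ + 8³ + 0³ = 513

513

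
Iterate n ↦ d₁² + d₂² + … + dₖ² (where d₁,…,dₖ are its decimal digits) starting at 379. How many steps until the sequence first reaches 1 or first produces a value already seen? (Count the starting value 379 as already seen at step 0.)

379 → 3² + 7² + 9² = 9 + 49 + 81 = 139
139 → 1² + 3² + 9² = 1 + 9 + 81 = 91
91 → 9² + 1² = 81 + 1 = 82
82 → 8² + 2² = 64 + 4 = 68
68 → 6² + 8² = 36 + 64 = 100
100 → 1² + 0² + 0² = 1 + 0 + 0 = 1  — reached 1.
That took 6 steps.

6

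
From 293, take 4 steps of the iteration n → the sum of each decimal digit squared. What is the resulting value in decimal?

293 → 2² + 9² + 3² = 94
94 → 9² + 4² = 97
97 → 9² + 7² = 130
130 → 1² + 3² + 0² = 10

10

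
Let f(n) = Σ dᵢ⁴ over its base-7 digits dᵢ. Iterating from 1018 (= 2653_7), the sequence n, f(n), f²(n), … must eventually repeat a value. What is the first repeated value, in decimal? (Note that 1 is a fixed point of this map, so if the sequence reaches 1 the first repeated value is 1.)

1018 = (2,6,5,3)_7 → 2018
2018 = (5,6,1,2)_7 → 1938
1938 = (5,4,3,6)_7 → 2258
2258 = (6,4,0,4)_7 → 1808
1808 = (5,1,6,2)_7 → 1938  — 1938 already appeared earlier.

1938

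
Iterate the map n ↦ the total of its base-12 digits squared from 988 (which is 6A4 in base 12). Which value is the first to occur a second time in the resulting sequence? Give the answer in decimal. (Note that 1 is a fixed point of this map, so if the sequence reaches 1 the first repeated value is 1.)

65

988 = (6,10,4)_12 → 6² + 10² + 4² = 152
152 = (1,0,8)_12 → 1² + 0² + 8² = 65
65 = (5,5)_12 → 5² + 5² = 50
50 = (4,2)_12 → 4² + 2² = 20
20 = (1,8)_12 → 1² + 8² = 65  — 65 already appeared earlier.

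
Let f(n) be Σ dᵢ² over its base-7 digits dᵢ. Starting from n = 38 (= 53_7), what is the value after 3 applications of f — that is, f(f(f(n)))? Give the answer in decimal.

38 = (5,3)_7 → 5² + 3² = 25 + 9 = 34
34 = (4,6)_7 → 4² + 6² = 16 + 36 = 52
52 = (1,0,3)_7 → 1² + 0² + 3² = 1 + 0 + 9 = 10

10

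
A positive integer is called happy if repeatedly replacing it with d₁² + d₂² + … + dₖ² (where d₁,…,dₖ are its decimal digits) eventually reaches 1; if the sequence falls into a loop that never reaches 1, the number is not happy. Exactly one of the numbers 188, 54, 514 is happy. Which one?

188

188: 188 → 129 → 86 → 100 → 1  — reaches 1 (happy)
54: 54 → 41 → 17 → 50 → 25 → 29 → 85 → 89 → 145 → 42 → 20 → 4 → 16 → 37 → 58 → 89  — repeats 89 (not happy)
514: 514 → 42 → 20 → 4 → 16 → 37 → 58 → 89 → 145 → 42  — repeats 42 (not happy)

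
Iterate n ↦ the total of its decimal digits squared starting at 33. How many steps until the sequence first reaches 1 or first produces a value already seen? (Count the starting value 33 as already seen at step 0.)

33 → 18
18 → 65
65 → 61
61 → 37
37 → 58
58 → 89
89 → 145
145 → 42
42 → 20
20 → 4
4 → 16
16 → 37  — 37 repeats.
That took 12 steps.

12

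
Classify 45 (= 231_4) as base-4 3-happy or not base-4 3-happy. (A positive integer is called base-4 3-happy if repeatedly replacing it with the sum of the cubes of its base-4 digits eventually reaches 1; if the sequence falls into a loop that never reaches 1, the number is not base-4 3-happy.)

not base-4 3-happy

45 = (2,3,1)_4 → 2³ + 3³ + 1³ = 36
36 = (2,1,0)_4 → 2³ + 1³ + 0³ = 9
9 = (2,1)_4 → 2³ + 1³ = 9  — 9 already seen; the sequence cycles without reaching 1.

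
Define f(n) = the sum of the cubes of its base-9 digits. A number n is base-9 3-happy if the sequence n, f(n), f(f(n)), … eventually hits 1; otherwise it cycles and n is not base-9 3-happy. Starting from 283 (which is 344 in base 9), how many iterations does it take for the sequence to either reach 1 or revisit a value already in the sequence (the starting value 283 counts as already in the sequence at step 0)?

4

283 = (3,4,4)_9 → 3³ + 4³ + 4³ = 27 + 64 + 64 = 155
155 = (1,8,2)_9 → 1³ + 8³ + 2³ = 1 + 512 + 8 = 521
521 = (6,3,8)_9 → 6³ + 3³ + 8³ = 216 + 27 + 512 = 755
755 = (1,0,2,8)_9 → 1³ + 0³ + 2³ + 8³ = 1 + 0 + 8 + 512 = 521  — 521 repeats.
That took 4 steps.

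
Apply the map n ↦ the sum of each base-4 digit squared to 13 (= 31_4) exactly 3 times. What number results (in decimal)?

13 = (3,1)_4 → 3² + 1² = 10
10 = (2,2)_4 → 2² + 2² = 8
8 = (2,0)_4 → 2² + 0² = 4

4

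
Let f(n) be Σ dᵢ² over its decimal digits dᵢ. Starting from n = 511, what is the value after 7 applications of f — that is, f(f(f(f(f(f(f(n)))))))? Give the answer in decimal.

89

511 → 27
27 → 53
53 → 34
34 → 25
25 → 29
29 → 85
85 → 89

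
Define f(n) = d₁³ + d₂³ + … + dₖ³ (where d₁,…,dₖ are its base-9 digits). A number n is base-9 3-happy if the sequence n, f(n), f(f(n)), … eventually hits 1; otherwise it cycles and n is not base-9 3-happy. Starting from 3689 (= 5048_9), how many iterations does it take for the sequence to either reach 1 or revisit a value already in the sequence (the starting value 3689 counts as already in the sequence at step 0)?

8

3689 = (5,0,4,8)_9 → 5³ + 0³ + 4³ + 8³ = 701
701 = (8,5,8)_9 → 8³ + 5³ + 8³ = 1149
1149 = (1,5,1,6)_9 → 1³ + 5³ + 1³ + 6³ = 343
343 = (4,2,1)_9 → 4³ + 2³ + 1³ = 73
73 = (8,1)_9 → 8³ + 1³ = 513
513 = (6,3,0)_9 → 6³ + 3³ + 0³ = 243
243 = (3,0,0)_9 → 3³ + 0³ + 0³ = 27
27 = (3,0)_9 → 3³ + 0³ = 27  — 27 repeats.
That took 8 steps.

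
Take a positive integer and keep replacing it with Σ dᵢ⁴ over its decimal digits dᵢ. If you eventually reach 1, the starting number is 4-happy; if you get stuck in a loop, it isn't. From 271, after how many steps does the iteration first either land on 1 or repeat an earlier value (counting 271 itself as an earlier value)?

271 → 2418
2418 → 4369
4369 → 8194
8194 → 10914
10914 → 6819
6819 → 11954
11954 → 7444
7444 → 3169
3169 → 7939
7939 → 15604
15604 → 2178
2178 → 6514
6514 → 2178  — 2178 repeats.
That took 13 steps.

13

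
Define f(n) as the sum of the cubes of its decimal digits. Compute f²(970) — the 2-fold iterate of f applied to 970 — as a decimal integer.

352

970 → 9³ + 7³ + 0³ = 729 + 343 + 0 = 1072
1072 → 1³ + 0³ + 7³ + 2³ = 1 + 0 + 343 + 8 = 352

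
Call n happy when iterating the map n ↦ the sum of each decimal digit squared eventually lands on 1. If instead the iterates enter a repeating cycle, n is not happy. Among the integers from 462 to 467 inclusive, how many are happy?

1

462: 462 → 56 → 61 → 37 → 58 → 89 → 145 → 42 → 20 → 4 → 16 → 37  (repeats 37)
463: 463 → 61 → 37 → 58 → 89 → 145 → 42 → 20 → 4 → 16 → 37  (repeats 37)
464: 464 → 68 → 100 → 1  (reaches 1)
465: 465 → 77 → 98 → 145 → 42 → 20 → 4 → 16 → 37 → 58 → 89 → 145  (repeats 145)
466: 466 → 88 → 128 → 69 → 117 → 51 → 26 → 40 → 16 → 37 → 58 → 89 → 145 → 42 → 20 → 4 → 16  (repeats 16)
467: 467 → 101 → 2 → 4 → 16 → 37 → 58 → 89 → 145 → 42 → 20 → 4  (repeats 4)
happy: 464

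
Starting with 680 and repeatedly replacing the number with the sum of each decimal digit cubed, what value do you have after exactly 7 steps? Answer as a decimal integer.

134

680 → 6³ + 8³ + 0³ = 216 + 512 + 0 = 728
728 → 7³ + 2³ + 8³ = 343 + 8 + 512 = 863
863 → 8³ + 6³ + 3³ = 512 + 216 + 27 = 755
755 → 7³ + 5³ + 5³ = 343 + 125 + 125 = 593
593 → 5³ + 9³ + 3³ = 125 + 729 + 27 = 881
881 → 8³ + 8³ + 1³ = 512 + 512 + 1 = 1025
1025 → 1³ + 0³ + 2³ + 5³ = 1 + 0 + 8 + 125 = 134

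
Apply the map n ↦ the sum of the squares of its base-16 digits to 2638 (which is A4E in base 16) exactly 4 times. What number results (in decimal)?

2638 = (10,4,14)_16 → 10² + 4² + 14² = 100 + 16 + 196 = 312
312 = (1,3,8)_16 → 1² + 3² + 8² = 1 + 9 + 64 = 74
74 = (4,10)_16 → 4² + 10² = 16 + 100 = 116
116 = (7,4)_16 → 7² + 4² = 49 + 16 = 65

65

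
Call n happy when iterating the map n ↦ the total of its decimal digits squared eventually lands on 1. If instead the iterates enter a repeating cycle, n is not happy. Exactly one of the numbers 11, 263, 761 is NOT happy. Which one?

11

11: 11 → 2 → 4 → 16 → 37 → 58 → 89 → 145 → 42 → 20 → 4  — repeats 4 (not happy)
263: 263 → 49 → 97 → 130 → 10 → 1  — reaches 1 (happy)
761: 761 → 86 → 100 → 1  — reaches 1 (happy)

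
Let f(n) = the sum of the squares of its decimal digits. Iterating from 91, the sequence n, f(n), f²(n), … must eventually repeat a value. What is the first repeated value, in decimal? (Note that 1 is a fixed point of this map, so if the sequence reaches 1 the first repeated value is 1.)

91 → 9² + 1² = 81 + 1 = 82
82 → 8² + 2² = 64 + 4 = 68
68 → 6² + 8² = 36 + 64 = 100
100 → 1² + 0² + 0² = 1 + 0 + 0 = 1  — reached the fixed point 1.
1 → 1, so 1 is the first repeated value.

1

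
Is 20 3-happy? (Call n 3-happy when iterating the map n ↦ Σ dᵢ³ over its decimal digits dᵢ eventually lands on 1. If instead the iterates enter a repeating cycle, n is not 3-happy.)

20 → 2³ + 0³ = 8 + 0 = 8
8 → 8³ = 512
512 → 5³ + 1³ + 2³ = 125 + 1 + 8 = 134
134 → 1³ + 3³ + 4³ = 1 + 27 + 64 = 92
92 → 9³ + 2³ = 729 + 8 = 737
737 → 7³ + 3³ + 7³ = 343 + 27 + 343 = 713
713 → 7³ + 1³ + 3³ = 343 + 1 + 27 = 371
371 → 3³ + 7³ + 1³ = 27 + 343 + 1 = 371  — 371 already seen; the sequence cycles without reaching 1.

not 3-happy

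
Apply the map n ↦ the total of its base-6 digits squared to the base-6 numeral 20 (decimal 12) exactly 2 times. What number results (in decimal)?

12 = (2,0)_6 → 2² + 0² = 4
4 = (4)_6 → 4² = 16

16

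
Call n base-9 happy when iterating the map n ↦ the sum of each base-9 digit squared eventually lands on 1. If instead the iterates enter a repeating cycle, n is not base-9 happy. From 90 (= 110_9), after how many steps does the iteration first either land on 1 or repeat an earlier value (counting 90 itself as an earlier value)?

5

90 = (1,1,0)_9 → 2
2 = (2)_9 → 4
4 = (4)_9 → 16
16 = (1,7)_9 → 50
50 = (5,5)_9 → 50  — 50 repeats.
That took 5 steps.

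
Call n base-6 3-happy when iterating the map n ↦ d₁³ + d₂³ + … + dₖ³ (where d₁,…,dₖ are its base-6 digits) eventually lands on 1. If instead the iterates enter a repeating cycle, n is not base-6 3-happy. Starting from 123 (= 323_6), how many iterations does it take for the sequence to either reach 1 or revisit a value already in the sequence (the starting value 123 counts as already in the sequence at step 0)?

123 = (3,2,3)_6 → 3³ + 2³ + 3³ = 27 + 8 + 27 = 62
62 = (1,4,2)_6 → 1³ + 4³ + 2³ = 1 + 64 + 8 = 73
73 = (2,0,1)_6 → 2³ + 0³ + 1³ = 8 + 0 + 1 = 9
9 = (1,3)_6 → 1³ + 3³ = 1 + 27 = 28
28 = (4,4)_6 → 4³ + 4³ = 64 + 64 = 128
128 = (3,3,2)_6 → 3³ + 3³ + 2³ = 27 + 27 + 8 = 62  — 62 repeats.
That took 6 steps.

6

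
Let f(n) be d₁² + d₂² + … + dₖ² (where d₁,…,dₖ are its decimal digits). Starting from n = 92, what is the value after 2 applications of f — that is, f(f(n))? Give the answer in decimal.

92 → 9² + 2² = 81 + 4 = 85
85 → 8² + 5² = 64 + 25 = 89

89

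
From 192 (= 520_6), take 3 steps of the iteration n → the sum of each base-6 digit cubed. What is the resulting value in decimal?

192 = (5,2,0)_6 → 133
133 = (3,4,1)_6 → 92
92 = (2,3,2)_6 → 43

43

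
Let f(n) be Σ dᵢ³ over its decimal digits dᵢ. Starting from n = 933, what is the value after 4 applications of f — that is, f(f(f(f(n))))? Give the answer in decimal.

36

933 → 9³ + 3³ + 3³ = 783
783 → 7³ + 8³ + 3³ = 882
882 → 8³ + 8³ + 2³ = 1032
1032 → 1³ + 0³ + 3³ + 2³ = 36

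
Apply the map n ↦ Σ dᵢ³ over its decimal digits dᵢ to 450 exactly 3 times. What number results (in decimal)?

450 → 4³ + 5³ + 0³ = 189
189 → 1³ + 8³ + 9³ = 1242
1242 → 1³ + 2³ + 4³ + 2³ = 81

81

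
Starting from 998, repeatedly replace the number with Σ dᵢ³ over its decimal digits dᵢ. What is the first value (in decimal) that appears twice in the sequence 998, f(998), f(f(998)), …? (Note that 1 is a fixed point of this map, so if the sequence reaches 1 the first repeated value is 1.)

998 → 9³ + 9³ + 8³ = 729 + 729 + 512 = 1970
1970 → 1³ + 9³ + 7³ + 0³ = 1 + 729 + 343 + 0 = 1073
1073 → 1³ + 0³ + 7³ + 3³ = 1 + 0 + 343 + 27 = 371
371 → 3³ + 7³ + 1³ = 27 + 343 + 1 = 371  — 371 already appeared earlier.

371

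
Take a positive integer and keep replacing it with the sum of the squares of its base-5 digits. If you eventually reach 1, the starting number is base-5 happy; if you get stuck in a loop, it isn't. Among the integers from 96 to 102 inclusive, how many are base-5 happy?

1

96: 96 → 26 → 2 → 4 → 16 → 10 → 4  (repeats 4)
97: 97 → 29 → 17 → 13 → 13  (repeats 13)
98: 98 → 34 → 18 → 18  (repeats 18)
99: 99 → 41 → 11 → 5 → 1  (reaches 1)
100: 100 → 16 → 10 → 4 → 16  (repeats 16)
101: 101 → 17 → 13 → 13  (repeats 13)
102: 102 → 20 → 16 → 10 → 4 → 16  (repeats 16)
base-5 happy: 99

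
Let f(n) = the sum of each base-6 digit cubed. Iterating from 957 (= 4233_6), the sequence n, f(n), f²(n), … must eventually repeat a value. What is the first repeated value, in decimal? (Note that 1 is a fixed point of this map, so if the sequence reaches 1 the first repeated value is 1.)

957 = (4,2,3,3)_6 → 4³ + 2³ + 3³ + 3³ = 64 + 8 + 27 + 27 = 126
126 = (3,3,0)_6 → 3³ + 3³ + 0³ = 27 + 27 + 0 = 54
54 = (1,3,0)_6 → 1³ + 3³ + 0³ = 1 + 27 + 0 = 28
28 = (4,4)_6 → 4³ + 4³ = 64 + 64 = 128
128 = (3,3,2)_6 → 3³ + 3³ + 2³ = 27 + 27 + 8 = 62
62 = (1,4,2)_6 → 1³ + 4³ + 2³ = 1 + 64 + 8 = 73
73 = (2,0,1)_6 → 2³ + 0³ + 1³ = 8 + 0 + 1 = 9
9 = (1,3)_6 → 1³ + 3³ = 1 + 27 = 28  — 28 already appeared earlier.

28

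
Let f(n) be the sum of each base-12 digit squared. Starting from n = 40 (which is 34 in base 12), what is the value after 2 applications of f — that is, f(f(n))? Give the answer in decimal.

40 = (3,4)_12 → 3² + 4² = 9 + 16 = 25
25 = (2,1)_12 → 2² + 1² = 4 + 1 = 5

5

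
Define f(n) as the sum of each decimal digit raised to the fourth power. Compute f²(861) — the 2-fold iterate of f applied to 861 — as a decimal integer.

7348

861 → 5393
5393 → 7348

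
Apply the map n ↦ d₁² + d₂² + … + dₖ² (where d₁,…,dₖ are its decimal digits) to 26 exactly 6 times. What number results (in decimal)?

26 → 2² + 6² = 4 + 36 = 40
40 → 4² + 0² = 16 + 0 = 16
16 → 1² + 6² = 1 + 36 = 37
37 → 3² + 7² = 9 + 49 = 58
58 → 5² + 8² = 25 + 64 = 89
89 → 8² + 9² = 64 + 81 = 145

145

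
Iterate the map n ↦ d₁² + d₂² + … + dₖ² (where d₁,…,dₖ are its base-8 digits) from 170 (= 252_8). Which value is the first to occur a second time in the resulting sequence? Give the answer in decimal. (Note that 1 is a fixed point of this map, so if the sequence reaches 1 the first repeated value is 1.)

170 = (2,5,2)_8 → 2² + 5² + 2² = 33
33 = (4,1)_8 → 4² + 1² = 17
17 = (2,1)_8 → 2² + 1² = 5
5 = (5)_8 → 5² = 25
25 = (3,1)_8 → 3² + 1² = 10
10 = (1,2)_8 → 1² + 2² = 5  — 5 already appeared earlier.

5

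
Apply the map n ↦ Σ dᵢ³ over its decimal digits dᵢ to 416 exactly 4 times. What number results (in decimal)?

416 → 4³ + 1³ + 6³ = 281
281 → 2³ + 8³ + 1³ = 521
521 → 5³ + 2³ + 1³ = 134
134 → 1³ + 3³ + 4³ = 92

92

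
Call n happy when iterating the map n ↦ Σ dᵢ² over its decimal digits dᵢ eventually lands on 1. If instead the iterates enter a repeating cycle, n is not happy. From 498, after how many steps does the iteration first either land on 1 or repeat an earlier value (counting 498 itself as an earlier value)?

12

498 → 4² + 9² + 8² = 16 + 81 + 64 = 161
161 → 1² + 6² + 1² = 1 + 36 + 1 = 38
38 → 3² + 8² = 9 + 64 = 73
73 → 7² + 3² = 49 + 9 = 58
58 → 5² + 8² = 25 + 64 = 89
89 → 8² + 9² = 64 + 81 = 145
145 → 1² + 4² + 5² = 1 + 16 + 25 = 42
42 → 4² + 2² = 16 + 4 = 20
20 → 2² + 0² = 4 + 0 = 4
4 → 4² = 16
16 → 1² + 6² = 1 + 36 = 37
37 → 3² + 7² = 9 + 49 = 58  — 58 repeats.
That took 12 steps.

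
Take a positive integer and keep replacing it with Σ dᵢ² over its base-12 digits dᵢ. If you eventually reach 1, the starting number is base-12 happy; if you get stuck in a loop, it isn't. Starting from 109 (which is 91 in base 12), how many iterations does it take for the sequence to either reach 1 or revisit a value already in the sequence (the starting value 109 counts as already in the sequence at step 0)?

7

109 = (9,1)_12 → 9² + 1² = 82
82 = (6,10)_12 → 6² + 10² = 136
136 = (11,4)_12 → 11² + 4² = 137
137 = (11,5)_12 → 11² + 5² = 146
146 = (1,0,2)_12 → 1² + 0² + 2² = 5
5 = (5)_12 → 5² = 25
25 = (2,1)_12 → 2² + 1² = 5  — 5 repeats.
That took 7 steps.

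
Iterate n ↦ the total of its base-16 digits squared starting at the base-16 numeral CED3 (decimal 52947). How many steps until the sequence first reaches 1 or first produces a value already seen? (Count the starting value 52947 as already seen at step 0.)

7

52947 = (12,14,13,3)_16 → 12² + 14² + 13² + 3² = 518
518 = (2,0,6)_16 → 2² + 0² + 6² = 40
40 = (2,8)_16 → 2² + 8² = 68
68 = (4,4)_16 → 4² + 4² = 32
32 = (2,0)_16 → 2² + 0² = 4
4 = (4)_16 → 4² = 16
16 = (1,0)_16 → 1² + 0² = 1  — reached 1.
That took 7 steps.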